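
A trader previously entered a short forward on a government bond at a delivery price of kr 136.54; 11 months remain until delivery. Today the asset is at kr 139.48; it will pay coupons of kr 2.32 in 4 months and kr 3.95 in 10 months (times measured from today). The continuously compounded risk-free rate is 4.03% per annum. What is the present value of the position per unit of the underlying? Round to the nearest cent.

-kr 1.78

PV(remaining coupons) I = 2.32·e^(−0.0403·4/12) + 3.95·e^(−0.0403·10/12) = 6.1086
Current forward F = (S − I)·e^(rT) = (139.48 − 6.1086)·e^(0.0403·11/12) = 133.3714 × 1.037632 = 138.3904
Value (long) = (F − K)·e^(−rT) = (138.3904 − 136.54) × 0.963732 = 1.7833
Short position value = −(long value) = -kr 1.78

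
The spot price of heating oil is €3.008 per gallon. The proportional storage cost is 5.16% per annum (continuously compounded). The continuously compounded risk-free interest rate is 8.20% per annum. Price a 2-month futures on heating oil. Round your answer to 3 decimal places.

€3.076 per gallon

Net carry = r + u − y = 0.0820 + 0.0516 − 0.0000 = 0.1336
F = S·e^((r+u−y)T) = 3.008 · e^(0.1336 × 2/12) = 3.008 · e^0.022267
= 3.008 × 1.022517 = €3.076 per gallon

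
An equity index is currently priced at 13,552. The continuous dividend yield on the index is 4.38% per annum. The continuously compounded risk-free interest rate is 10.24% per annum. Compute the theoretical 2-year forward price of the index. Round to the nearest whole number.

15,237

F = S·e^((r − q)T) = 13552 · e^((0.1024 − 0.0438) × 2)
= 13552 · e^0.117200 = 13552 × 1.124344
F = 15,237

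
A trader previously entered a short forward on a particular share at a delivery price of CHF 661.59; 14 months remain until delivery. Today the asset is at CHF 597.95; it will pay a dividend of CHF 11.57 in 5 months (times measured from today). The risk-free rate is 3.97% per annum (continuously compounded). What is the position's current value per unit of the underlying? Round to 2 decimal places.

CHF 45.08

PV(remaining dividends) I = 11.57·e^(−0.0397·5/12) = 11.3802
Current forward F = (S − I)·e^(rT) = (597.95 − 11.3802)·e^(0.0397·14/12) = 586.5698 × 1.047406 = 614.3767
Value (long) = (F − K)·e^(−rT) = (614.3767 − 661.59) × 0.954740 = -45.0764
Short position value = −(long value) = CHF 45.08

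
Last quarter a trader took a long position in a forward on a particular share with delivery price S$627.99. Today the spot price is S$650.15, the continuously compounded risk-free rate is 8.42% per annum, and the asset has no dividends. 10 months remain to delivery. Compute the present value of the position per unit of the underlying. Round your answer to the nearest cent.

S$64.71

Current fair forward for the remaining 10 months: F = S·e^(r·T), r = 0.0842
F = 650.15 · e^(0.0842 × 10/12) = 650.15 × 1.072687 = 697.4075
Value of long forward = (F − K)·e^(−rT) = (697.4075 − 627.99) · e^(−0.0842·10/12)
= 69.4175 × 0.932238 = 64.71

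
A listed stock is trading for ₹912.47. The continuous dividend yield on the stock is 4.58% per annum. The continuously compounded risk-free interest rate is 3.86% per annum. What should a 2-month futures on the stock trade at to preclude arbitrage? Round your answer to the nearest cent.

F = S·e^((r − q)T) = 912.47 · e^((0.0386 − 0.0458) × 2/12)
= 912.47 · e^-0.001200 = 912.47 × 0.998801
F = ₹911.38

₹911.38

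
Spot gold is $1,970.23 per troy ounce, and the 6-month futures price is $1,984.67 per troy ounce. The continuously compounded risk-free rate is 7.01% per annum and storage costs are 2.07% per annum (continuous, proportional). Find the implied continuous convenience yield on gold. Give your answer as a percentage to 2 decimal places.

7.62%

F = S·e^((r+u−y)T) ⇒ (r+u−y) = ln(F/S)/T
ln(1984.67/1970.23) = 0.007302; /T ⇒ 0.014604
y = r + u − ln(F/S)/T = 0.0701 + 0.0207 − 0.014604 = 0.076196
y = 7.62%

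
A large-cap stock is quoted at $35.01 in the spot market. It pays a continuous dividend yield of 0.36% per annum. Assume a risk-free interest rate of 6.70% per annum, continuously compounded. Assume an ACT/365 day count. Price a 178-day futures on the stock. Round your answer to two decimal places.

$36.11

F = S·e^((r − q)T) = 35.01 · e^((0.0670 − 0.0036) × 178/365)
= 35.01 · e^0.030918 = 35.01 × 1.031401
F = $36.11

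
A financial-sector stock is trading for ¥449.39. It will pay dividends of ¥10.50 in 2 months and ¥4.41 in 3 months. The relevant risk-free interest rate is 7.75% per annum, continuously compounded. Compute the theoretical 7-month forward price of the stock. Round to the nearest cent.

PV(dividends) I = 10.50·e^(−0.0775·2/12) + 4.41·e^(−0.0775·3/12)
I = 10.3652 + 4.3254 = 14.6906
F = (S − I)·e^(rT) = (449.39 − 14.6906) · e^(0.0775·7/12)
= 434.6994 · e^0.045208 = 434.6994 × 1.046245 = ¥454.80

¥454.80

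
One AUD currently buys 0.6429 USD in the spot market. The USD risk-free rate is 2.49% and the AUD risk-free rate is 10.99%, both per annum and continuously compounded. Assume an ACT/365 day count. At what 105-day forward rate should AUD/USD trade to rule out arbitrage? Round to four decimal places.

0.6274

F = S·e^((r_USD − r_AUD)T) = 0.6429 · e^((0.0249 − 0.1099) × 105/365)
= 0.6429 · e^-0.024452 = 0.6429 × 0.975845
F = 0.6274 USD per AUD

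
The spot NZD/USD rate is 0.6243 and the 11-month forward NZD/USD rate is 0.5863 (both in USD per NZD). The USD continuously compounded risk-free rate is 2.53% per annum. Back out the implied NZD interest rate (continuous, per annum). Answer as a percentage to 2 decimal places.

F = S·e^((r_USD − r_NZD)T) ⇒ r_NZD = r_USD − ln(F/S)/T
ln(0.5863/0.6243) = -0.062799; /(11/12) = -0.068508
r_NZD = 0.0253 + 0.068508 = 0.093808
r_NZD = 9.38%

9.38%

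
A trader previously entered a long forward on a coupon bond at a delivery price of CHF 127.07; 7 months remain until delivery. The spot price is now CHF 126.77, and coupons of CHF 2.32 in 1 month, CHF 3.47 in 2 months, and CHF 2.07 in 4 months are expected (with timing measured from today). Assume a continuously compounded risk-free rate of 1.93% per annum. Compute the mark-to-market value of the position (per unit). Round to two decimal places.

PV(remaining coupons) I = 2.32·e^(−0.0193·1/12) + 3.47·e^(−0.0193·2/12) + 2.07·e^(−0.0193·4/12) = 7.8319
Current forward F = (S − I)·e^(rT) = (126.77 − 7.8319)·e^(0.0193·7/12) = 118.9381 × 1.011322 = 120.2847
Value (long) = (F − K)·e^(−rT) = (120.2847 − 127.07) × 0.988805 = -6.7093
Value = -CHF 6.71

-CHF 6.71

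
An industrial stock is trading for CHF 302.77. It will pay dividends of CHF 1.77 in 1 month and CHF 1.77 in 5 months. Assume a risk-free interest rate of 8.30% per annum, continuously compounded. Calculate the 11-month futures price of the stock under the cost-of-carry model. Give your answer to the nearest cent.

CHF 322.96

PV(dividends) I = 1.77·e^(−0.0830·1/12) + 1.77·e^(−0.0830·5/12)
I = 1.7578 + 1.7098 = 3.4676
F = (S − I)·e^(rT) = (302.77 − 3.4676) · e^(0.0830·11/12)
= 299.3024 · e^0.076083 = 299.3024 × 1.079052 = CHF 322.96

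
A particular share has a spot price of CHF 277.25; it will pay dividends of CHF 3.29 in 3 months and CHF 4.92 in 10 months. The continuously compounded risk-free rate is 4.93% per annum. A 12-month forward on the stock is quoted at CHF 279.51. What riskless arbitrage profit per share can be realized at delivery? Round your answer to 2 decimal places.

CHF 3.38 per share

PV(dividends) I = 3.29·e^(−0.0493·3/12) + 4.92·e^(−0.0493·10/12) = 7.9717
Fair forward F* = (S − I)·e^(rT) = (277.25 − 7.9717)·e^0.049300 = 269.2783 × 1.050535 = 282.8863
Market CHF 279.51 < fair 282.8863: forward underpriced → reverse cash-and-carry (short the stock, invest proceeds at r, pay the dividends, go long the forward).
Profit at T = |F_mkt − F*| = |279.51 − 282.8863| = CHF 3.38 per share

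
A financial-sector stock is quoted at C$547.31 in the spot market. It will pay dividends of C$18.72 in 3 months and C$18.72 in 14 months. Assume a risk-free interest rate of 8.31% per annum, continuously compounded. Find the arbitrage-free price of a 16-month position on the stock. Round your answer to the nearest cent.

PV(dividends) I = 18.72·e^(−0.0831·3/12) + 18.72·e^(−0.0831·14/12)
I = 18.3351 + 16.9903 = 35.3254
F = (S − I)·e^(rT) = (547.31 − 35.3254) · e^(0.0831·16/12)
= 511.9846 · e^0.110800 = 511.9846 × 1.117171 = C$571.97

C$571.97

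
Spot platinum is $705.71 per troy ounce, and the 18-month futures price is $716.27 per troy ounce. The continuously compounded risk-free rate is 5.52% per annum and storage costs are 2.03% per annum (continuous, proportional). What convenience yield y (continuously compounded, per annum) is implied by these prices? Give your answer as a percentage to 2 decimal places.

F = S·e^((r+u−y)T) ⇒ (r+u−y) = ln(F/S)/T
ln(716.27/705.71) = 0.014853; /T ⇒ 0.009902
y = r + u − ln(F/S)/T = 0.0552 + 0.0203 − 0.009902 = 0.065598
y = 6.56%

6.56%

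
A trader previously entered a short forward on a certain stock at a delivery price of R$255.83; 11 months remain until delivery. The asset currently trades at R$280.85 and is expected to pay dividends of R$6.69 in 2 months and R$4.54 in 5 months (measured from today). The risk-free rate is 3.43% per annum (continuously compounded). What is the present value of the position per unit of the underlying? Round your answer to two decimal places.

PV(remaining dividends) I = 6.69·e^(−0.0343·2/12) + 4.54·e^(−0.0343·5/12) = 11.1274
Current forward F = (S − I)·e^(rT) = (280.85 − 11.1274)·e^(0.0343·11/12) = 269.7226 × 1.031941 = 278.3378
Value (long) = (F − K)·e^(−rT) = (278.3378 − 255.83) × 0.969047 = 21.8111
Short position value = −(long value) = -R$21.81

-R$21.81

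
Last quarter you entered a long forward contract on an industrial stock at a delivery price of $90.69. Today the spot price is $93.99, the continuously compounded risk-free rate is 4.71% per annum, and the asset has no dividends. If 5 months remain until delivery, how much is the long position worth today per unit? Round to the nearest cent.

$5.06

Current fair forward for the remaining 5 months: F = S·e^(r·T), r = 0.0471
F = 93.99 · e^(0.0471 × 5/12) = 93.99 × 1.019819 = 95.8528
Value of long forward = (F − K)·e^(−rT) = (95.8528 − 90.69) · e^(−0.0471·5/12)
= 5.1628 × 0.980566 = 5.06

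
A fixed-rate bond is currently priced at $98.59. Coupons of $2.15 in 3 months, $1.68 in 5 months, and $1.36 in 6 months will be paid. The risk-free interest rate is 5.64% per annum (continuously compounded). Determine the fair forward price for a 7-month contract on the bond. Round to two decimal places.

PV(coupons) I = 2.15·e^(−0.0564·3/12) + 1.68·e^(−0.0564·5/12) + 1.36·e^(−0.0564·6/12)
I = 2.1199 + 1.6410 + 1.3222 = 5.0831
F = (S − I)·e^(rT) = (98.59 − 5.0831) · e^(0.0564·7/12)
= 93.5069 · e^0.032900 = 93.5069 × 1.033447 = $96.63

$96.63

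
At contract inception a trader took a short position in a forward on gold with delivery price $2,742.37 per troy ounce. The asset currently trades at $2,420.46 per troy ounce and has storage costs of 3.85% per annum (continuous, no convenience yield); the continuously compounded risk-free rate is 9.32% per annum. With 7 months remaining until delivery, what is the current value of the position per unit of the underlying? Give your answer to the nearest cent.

Current fair forward for the remaining 7 months: F = S·e^((r + u)·T), (r + u) = 0.0932 + 0.0385 = 0.1317
F = 2420.46 · e^(0.1317 × 7/12) = 2420.46 × 1.07985309 = 2613.7412
Value of long forward = (F − K)·e^(−rT) = (2613.7412 − 2742.37) · e^(−0.0932·7/12)
= -128.6288 × 0.94708478 = -121.82
Short position value = −(long value) = $121.82

$121.82 per troy ounce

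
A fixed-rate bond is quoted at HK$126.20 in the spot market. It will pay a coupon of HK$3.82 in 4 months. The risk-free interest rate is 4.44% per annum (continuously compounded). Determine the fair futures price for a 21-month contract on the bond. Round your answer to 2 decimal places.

PV(coupons) I = 3.82·e^(−0.0444·4/12)
I = 3.7639
F = (S − I)·e^(rT) = (126.20 − 3.7639) · e^(0.0444·21/12)
= 122.4361 · e^0.077700 = 122.4361 × 1.080798 = HK$132.33

HK$132.33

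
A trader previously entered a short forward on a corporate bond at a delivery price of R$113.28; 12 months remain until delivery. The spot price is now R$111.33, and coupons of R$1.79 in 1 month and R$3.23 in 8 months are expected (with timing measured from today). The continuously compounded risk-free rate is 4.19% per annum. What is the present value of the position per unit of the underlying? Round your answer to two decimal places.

R$2.23

PV(remaining coupons) I = 1.79·e^(−0.0419·1/12) + 3.23·e^(−0.0419·8/12) = 4.9248
Current forward F = (S − I)·e^(rT) = (111.33 − 4.9248)·e^(0.0419·12/12) = 106.4052 × 1.042790 = 110.9583
Value (long) = (F − K)·e^(−rT) = (110.9583 − 113.28) × 0.958966 = -2.2264
Short position value = −(long value) = R$2.23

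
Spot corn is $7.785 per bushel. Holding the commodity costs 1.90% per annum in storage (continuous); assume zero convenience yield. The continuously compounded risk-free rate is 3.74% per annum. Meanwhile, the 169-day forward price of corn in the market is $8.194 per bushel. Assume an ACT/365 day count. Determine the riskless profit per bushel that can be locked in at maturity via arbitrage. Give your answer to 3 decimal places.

Fair forward: F* = S·e^(carry·T), with carry = (r + u) = 0.0374 + 0.0190 = 0.0564
F* = 7.785 · e^(0.0564 × 169/365) = 7.785 · e^0.026114 = 7.785 × 1.026458 = $7.9910
Market $8.194 > fair $7.9910: forward overpriced → cash-and-carry (buy spot, short the forward).
At maturity, profit = |F_mkt − F*| = |8.194 − 7.9910| = $0.203 per bushel

$0.203 per bushel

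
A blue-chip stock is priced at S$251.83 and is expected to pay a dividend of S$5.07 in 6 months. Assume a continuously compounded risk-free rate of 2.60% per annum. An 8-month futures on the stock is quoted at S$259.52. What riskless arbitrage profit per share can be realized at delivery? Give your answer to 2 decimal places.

PV(dividends) I = 5.07·e^(−0.0260·6/12) = 5.0045
Fair futures F* = (S − I)·e^(rT) = (251.83 − 5.0045)·e^0.017333 = 246.8255 × 1.017484 = 251.1410
Market S$259.52 > fair 251.1410: forward overpriced → cash-and-carry (borrow at r, buy the stock and collect the dividends, short the forward).
Profit at T = |F_mkt − F*| = |259.52 − 251.1410| = S$8.38 per share

S$8.38 per share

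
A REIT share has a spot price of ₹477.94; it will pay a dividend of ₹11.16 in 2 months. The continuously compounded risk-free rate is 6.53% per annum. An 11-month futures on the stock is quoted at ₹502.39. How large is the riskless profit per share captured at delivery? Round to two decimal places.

₹6.69 per share

PV(dividends) I = 11.16·e^(−0.0653·2/12) = 11.0392
Fair futures F* = (S − I)·e^(rT) = (477.94 − 11.0392)·e^0.059858 = 466.9008 × 1.061686 = 495.7020
Market ₹502.39 > fair 495.7020: forward overpriced → cash-and-carry (borrow at r, buy the stock and collect the dividends, short the forward).
Profit at T = |F_mkt − F*| = |502.39 − 495.7020| = ₹6.69 per share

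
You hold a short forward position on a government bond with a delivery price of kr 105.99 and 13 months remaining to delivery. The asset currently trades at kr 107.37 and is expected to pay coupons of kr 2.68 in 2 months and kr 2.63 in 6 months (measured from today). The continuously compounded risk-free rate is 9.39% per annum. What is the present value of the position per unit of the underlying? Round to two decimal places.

PV(remaining coupons) I = 2.68·e^(−0.0939·2/12) + 2.63·e^(−0.0939·6/12) = 5.1478
Current forward F = (S − I)·e^(rT) = (107.37 − 5.1478)·e^(0.0939·13/12) = 102.2222 × 1.107079 = 113.1681
Value (long) = (F − K)·e^(−rT) = (113.1681 − 105.99) × 0.903278 = 6.4838
Short position value = −(long value) = -kr 6.48

-kr 6.48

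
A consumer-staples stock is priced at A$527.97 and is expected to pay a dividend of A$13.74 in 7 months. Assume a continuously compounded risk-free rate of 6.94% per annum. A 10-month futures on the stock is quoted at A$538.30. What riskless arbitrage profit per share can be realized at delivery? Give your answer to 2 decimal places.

A$7.12 per share

PV(dividends) I = 13.74·e^(−0.0694·7/12) = 13.1949
Fair futures F* = (S − I)·e^(rT) = (527.97 − 13.1949)·e^0.057833 = 514.7751 × 1.059538 = 545.4238
Market A$538.30 < fair 545.4238: forward underpriced → reverse cash-and-carry (short the stock, invest proceeds at r, pay the dividends, go long the forward).
Profit at T = |F_mkt − F*| = |538.30 − 545.4238| = A$7.12 per share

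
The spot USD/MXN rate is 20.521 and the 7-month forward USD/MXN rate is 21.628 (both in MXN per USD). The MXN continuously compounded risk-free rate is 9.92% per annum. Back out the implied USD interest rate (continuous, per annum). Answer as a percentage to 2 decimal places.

0.91%

F = S·e^((r_MXN − r_USD)T) ⇒ r_USD = r_MXN − ln(F/S)/T
ln(21.628/20.521) = 0.052540; /(7/12) = 0.090069
r_USD = 0.0992 − 0.090069 = 0.009131
r_USD = 0.91%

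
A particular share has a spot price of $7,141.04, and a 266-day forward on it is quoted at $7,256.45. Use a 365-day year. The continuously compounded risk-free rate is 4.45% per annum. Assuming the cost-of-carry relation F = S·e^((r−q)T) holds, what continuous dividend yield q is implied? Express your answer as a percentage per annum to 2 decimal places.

From F = S·e^((r−q)T): (r − q) = ln(F/S)/T
ln(7256.45/7141.04) = ln(1.016162) = 0.016033
(r − q) = 0.016033 / (266/365) = 0.022000
q = r − ln(F/S)/T = 0.0445 − 0.022000 = 0.022500
q = 2.25%

2.25%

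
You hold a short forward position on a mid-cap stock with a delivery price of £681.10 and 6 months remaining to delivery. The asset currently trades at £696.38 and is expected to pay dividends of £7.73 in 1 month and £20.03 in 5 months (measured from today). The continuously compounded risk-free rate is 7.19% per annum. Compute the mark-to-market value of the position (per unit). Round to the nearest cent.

PV(remaining dividends) I = 7.73·e^(−0.0719·1/12) + 20.03·e^(−0.0719·5/12) = 27.1227
Current forward F = (S − I)·e^(rT) = (696.38 − 27.1227)·e^(0.0719·6/12) = 669.2573 × 1.036604 = 693.7548
Value (long) = (F − K)·e^(−rT) = (693.7548 − 681.10) × 0.964689 = 12.2079
Short position value = −(long value) = -£12.21

-£12.21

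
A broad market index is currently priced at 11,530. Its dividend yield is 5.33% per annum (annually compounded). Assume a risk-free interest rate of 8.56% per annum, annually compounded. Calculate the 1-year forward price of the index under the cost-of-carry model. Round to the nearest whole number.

F = S · (1+r)^T / (1+q)^T
= 11530 × 1.085600 / 1.053300 = 11530 × 1.030666
F = 11,884

11,884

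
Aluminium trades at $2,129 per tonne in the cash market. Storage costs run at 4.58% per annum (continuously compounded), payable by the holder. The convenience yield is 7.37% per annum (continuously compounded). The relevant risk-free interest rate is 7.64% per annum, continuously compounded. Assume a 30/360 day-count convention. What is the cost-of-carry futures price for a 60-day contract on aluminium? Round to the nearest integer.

Net carry = r + u − y = 0.0764 + 0.0458 − 0.0737 = 0.0485
F = S·e^((r+u−y)T) = 2129 · e^(0.0485 × 60/360) = 2129 · e^0.008083
= 2129 × 1.008116 = $2,146 per tonne

$2,146 per tonne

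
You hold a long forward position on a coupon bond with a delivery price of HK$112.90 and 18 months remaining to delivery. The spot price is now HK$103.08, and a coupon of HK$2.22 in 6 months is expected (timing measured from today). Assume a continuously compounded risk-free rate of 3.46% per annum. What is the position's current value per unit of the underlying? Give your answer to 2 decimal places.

PV(remaining coupons) I = 2.22·e^(−0.0346·6/12) = 2.1819
Current forward F = (S − I)·e^(rT) = (103.08 − 2.1819)·e^(0.0346·18/12) = 100.8981 × 1.053270 = 106.2729
Value (long) = (F − K)·e^(−rT) = (106.2729 − 112.90) × 0.949424 = -6.2919
Value = -HK$6.29

-HK$6.29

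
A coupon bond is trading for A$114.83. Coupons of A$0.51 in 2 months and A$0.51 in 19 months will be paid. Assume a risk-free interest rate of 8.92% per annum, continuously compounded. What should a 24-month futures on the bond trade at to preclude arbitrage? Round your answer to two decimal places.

PV(coupons) I = 0.51·e^(−0.0892·2/12) + 0.51·e^(−0.0892·19/12)
I = 0.5025 + 0.4428 = 0.9453
F = (S − I)·e^(rT) = (114.83 − 0.9453) · e^(0.0892·24/12)
= 113.8847 · e^0.178400 = 113.8847 × 1.195303 = A$136.13

A$136.13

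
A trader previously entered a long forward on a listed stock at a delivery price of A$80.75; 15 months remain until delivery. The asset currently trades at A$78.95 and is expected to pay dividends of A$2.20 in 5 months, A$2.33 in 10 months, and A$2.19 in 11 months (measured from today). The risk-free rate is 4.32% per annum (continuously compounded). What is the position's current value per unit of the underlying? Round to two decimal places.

-A$4.07

PV(remaining dividends) I = 2.20·e^(−0.0432·5/12) + 2.33·e^(−0.0432·10/12) + 2.19·e^(−0.0432·11/12) = 6.5133
Current forward F = (S − I)·e^(rT) = (78.95 − 6.5133)·e^(0.0432·15/12) = 72.4367 × 1.055485 = 76.4559
Value (long) = (F − K)·e^(−rT) = (76.4559 − 80.75) × 0.947432 = -4.0684
Value = -A$4.07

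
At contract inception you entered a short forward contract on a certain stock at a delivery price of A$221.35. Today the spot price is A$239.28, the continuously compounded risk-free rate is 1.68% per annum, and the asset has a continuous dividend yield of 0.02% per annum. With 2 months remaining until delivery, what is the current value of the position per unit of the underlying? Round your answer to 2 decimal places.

Current fair forward for the remaining 2 months: F = S·e^((r − q)·T), (r − q) = 0.0168 − 0.0002 = 0.0166
F = 239.28 · e^(0.0166 × 2/12) = 239.28 × 1.002770 = 239.9428
Value of long forward = (F − K)·e^(−rT) = (239.9428 − 221.35) · e^(−0.0168·2/12)
= 18.5928 × 0.997204 = 18.54
Short position value = −(long value) = -A$18.54

-A$18.54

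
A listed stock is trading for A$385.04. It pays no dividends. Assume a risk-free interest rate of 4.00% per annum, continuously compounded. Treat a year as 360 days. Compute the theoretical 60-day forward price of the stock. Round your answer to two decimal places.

F = S·e^(rT) = 385.04 · e^(0.0400 × 60/360)
= 385.04 · e^0.006667 = 385.04 × 1.006689
F = A$387.62

A$387.62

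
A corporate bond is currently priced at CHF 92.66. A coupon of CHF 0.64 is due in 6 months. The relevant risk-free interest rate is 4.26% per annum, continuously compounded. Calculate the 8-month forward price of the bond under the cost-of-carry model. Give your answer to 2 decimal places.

CHF 94.68

PV(coupons) I = 0.64·e^(−0.0426·6/12)
I = 0.6265
F = (S − I)·e^(rT) = (92.66 − 0.6265) · e^(0.0426·8/12)
= 92.0335 · e^0.028400 = 92.0335 × 1.028807 = CHF 94.68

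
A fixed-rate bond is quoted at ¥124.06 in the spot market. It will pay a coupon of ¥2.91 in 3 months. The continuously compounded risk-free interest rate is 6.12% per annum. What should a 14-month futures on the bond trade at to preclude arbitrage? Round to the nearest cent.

PV(coupons) I = 2.91·e^(−0.0612·3/12)
I = 2.8658
F = (S − I)·e^(rT) = (124.06 − 2.8658) · e^(0.0612·14/12)
= 121.1942 · e^0.071400 = 121.1942 × 1.074011 = ¥130.16

¥130.16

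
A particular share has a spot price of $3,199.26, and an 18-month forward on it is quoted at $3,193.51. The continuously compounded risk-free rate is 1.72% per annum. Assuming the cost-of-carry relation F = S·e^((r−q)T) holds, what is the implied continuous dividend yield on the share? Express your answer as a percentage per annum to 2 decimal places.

From F = S·e^((r−q)T): (r − q) = ln(F/S)/T
ln(3193.51/3199.26) = ln(0.998203) = -0.001799
(r − q) = -0.001799 / (18/12) = -0.001199
q = r − ln(F/S)/T = 0.0172 + 0.001199 = 0.018399
q = 1.84%

1.84%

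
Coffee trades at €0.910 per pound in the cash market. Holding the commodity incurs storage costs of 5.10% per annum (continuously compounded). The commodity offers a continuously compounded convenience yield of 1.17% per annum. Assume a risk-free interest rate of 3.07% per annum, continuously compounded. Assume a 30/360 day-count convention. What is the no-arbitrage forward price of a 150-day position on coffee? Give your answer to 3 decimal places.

Net carry = r + u − y = 0.0307 + 0.0510 − 0.0117 = 0.0700
F = S·e^((r+u−y)T) = 0.910 · e^(0.0700 × 150/360) = 0.910 · e^0.029167
= 0.910 × 1.029597 = €0.937 per pound

€0.937 per pound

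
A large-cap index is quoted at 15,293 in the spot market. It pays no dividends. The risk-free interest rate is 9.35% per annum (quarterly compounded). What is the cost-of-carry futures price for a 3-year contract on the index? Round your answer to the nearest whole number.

F = S · (1+r/4)^(4T)
= 15293 × 1.319525
F = 20,179

20,179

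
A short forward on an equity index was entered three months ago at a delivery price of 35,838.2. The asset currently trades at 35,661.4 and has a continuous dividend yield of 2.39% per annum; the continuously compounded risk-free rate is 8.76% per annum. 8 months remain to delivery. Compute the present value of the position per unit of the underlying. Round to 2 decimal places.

-1292.51

Current fair forward for the remaining 8 months: F = S·e^((r − q)·T), (r − q) = 0.0876 − 0.0239 = 0.0637
F = 35661.4 · e^(0.0637 × 8/12) = 35661.4 × 1.04338128 = 37208.4372
Value of long forward = (F − K)·e^(−rT) = (37208.4372 − 35838.2) · e^(−0.0876·8/12)
= 1370.2372 × 0.94327256 = 1292.51
Short position value = −(long value) = -1292.51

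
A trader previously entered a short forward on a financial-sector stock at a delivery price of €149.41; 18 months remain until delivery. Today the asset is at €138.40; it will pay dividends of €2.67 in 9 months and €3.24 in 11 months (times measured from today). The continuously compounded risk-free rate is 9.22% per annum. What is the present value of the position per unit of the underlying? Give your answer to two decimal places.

PV(remaining dividends) I = 2.67·e^(−0.0922·9/12) + 3.24·e^(−0.0922·11/12) = 5.4690
Current forward F = (S − I)·e^(rT) = (138.40 − 5.4690)·e^(0.0922·18/12) = 132.9310 × 1.148320 = 152.6473
Value (long) = (F − K)·e^(−rT) = (152.6473 − 149.41) × 0.870837 = 2.8192
Short position value = −(long value) = -€2.82

-€2.82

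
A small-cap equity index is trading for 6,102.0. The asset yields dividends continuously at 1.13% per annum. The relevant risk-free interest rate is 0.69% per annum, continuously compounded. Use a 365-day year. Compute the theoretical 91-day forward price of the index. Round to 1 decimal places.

6,095.3

F = S·e^((r − q)T) = 6102.0 · e^((0.0069 − 0.0113) × 91/365)
= 6102.0 · e^-0.001097 = 6102.0 × 0.998904
F = 6,095.3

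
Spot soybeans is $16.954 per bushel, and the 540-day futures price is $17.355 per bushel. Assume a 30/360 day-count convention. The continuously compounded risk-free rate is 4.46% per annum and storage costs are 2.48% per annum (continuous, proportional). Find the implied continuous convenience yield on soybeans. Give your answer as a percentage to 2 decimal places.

5.38%

F = S·e^((r+u−y)T) ⇒ (r+u−y) = ln(F/S)/T
ln(17.355/16.954) = 0.023377; /T ⇒ 0.015585
y = r + u − ln(F/S)/T = 0.0446 + 0.0248 − 0.015585 = 0.053815
y = 5.38%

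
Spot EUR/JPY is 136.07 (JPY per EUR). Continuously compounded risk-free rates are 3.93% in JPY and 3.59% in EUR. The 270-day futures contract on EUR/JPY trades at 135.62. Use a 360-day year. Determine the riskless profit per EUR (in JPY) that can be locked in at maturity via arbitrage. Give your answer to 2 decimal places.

0.80 per EUR (in JPY)

Fair futures: F* = S·e^(carry·T), with carry = (r_JPY − r_EUR) = 0.0393 − 0.0359 = 0.0034
F* = 136.07 · e^(0.0034 × 270/360) = 136.07 · e^0.002550 = 136.07 × 1.002553 = 136.4174
Market 135.62 < fair 136.4174: forward underpriced → reverse cash-and-carry (short spot, go long the forward).
At maturity, profit = |F_mkt − F*| = |135.62 − 136.4174| = 0.80 per EUR (in JPY)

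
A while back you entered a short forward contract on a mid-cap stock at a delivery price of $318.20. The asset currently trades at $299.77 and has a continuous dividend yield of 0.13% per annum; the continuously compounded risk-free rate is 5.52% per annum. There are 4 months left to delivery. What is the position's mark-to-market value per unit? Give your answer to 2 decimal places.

$12.76

Current fair forward for the remaining 4 months: F = S·e^((r − q)·T), (r − q) = 0.0552 − 0.0013 = 0.0539
F = 299.77 · e^(0.0539 × 4/12) = 299.77 × 1.018129 = 305.2045
Value of long forward = (F − K)·e^(−rT) = (305.2045 − 318.20) · e^(−0.0552·4/12)
= -12.9955 × 0.981768 = -12.76
Short position value = −(long value) = $12.76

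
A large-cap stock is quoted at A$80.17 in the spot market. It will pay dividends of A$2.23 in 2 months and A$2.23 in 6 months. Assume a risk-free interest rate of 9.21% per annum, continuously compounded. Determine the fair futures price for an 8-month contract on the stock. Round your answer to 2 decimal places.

A$80.65

PV(dividends) I = 2.23·e^(−0.0921·2/12) + 2.23·e^(−0.0921·6/12)
I = 2.1960 + 2.1296 = 4.3256
F = (S − I)·e^(rT) = (80.17 − 4.3256) · e^(0.0921·8/12)
= 75.8444 · e^0.061400 = 75.8444 × 1.063324 = A$80.65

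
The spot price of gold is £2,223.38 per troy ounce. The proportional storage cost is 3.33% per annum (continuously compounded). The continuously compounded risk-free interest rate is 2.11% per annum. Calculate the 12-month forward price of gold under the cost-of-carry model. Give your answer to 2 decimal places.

£2,347.68 per troy ounce

Net carry = r + u − y = 0.0211 + 0.0333 − 0.0000 = 0.0544
F = S·e^((r+u−y)T) = 2223.38 · e^(0.0544 × 12/12) = 2223.38 · e^0.05440000
= 2223.38 × 1.05590688 = £2,347.68 per troy ounce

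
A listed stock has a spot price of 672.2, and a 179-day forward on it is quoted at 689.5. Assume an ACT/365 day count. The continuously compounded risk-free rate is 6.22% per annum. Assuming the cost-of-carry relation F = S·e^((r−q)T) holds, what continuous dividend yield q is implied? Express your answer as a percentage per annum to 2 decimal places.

1.04%

From F = S·e^((r−q)T): (r − q) = ln(F/S)/T
ln(689.5/672.2) = ln(1.025736) = 0.025410
(r − q) = 0.025410 / (179/365) = 0.051814
q = r − ln(F/S)/T = 0.0622 − 0.051814 = 0.010386
q = 1.04%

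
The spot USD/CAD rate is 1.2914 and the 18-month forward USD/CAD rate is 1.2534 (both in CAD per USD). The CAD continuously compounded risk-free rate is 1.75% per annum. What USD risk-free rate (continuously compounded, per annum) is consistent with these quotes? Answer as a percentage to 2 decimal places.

F = S·e^((r_CAD − r_USD)T) ⇒ r_USD = r_CAD − ln(F/S)/T
ln(1.2534/1.2914) = -0.029867; /(18/12) = -0.019911
r_USD = 0.0175 + 0.019911 = 0.037411
r_USD = 3.74%

3.74%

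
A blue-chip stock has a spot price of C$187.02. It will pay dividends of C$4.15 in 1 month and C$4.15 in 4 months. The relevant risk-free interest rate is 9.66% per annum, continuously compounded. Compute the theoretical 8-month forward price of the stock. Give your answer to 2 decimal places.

C$190.78

PV(dividends) I = 4.15·e^(−0.0966·1/12) + 4.15·e^(−0.0966·4/12)
I = 4.1167 + 4.0185 = 8.1352
F = (S − I)·e^(rT) = (187.02 − 8.1352) · e^(0.0966·8/12)
= 178.8848 · e^0.064400 = 178.8848 × 1.066519 = C$190.78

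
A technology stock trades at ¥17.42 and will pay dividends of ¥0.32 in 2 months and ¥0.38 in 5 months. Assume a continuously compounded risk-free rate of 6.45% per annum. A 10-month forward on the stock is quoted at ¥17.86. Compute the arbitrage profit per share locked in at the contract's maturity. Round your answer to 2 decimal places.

PV(dividends) I = 0.32·e^(−0.0645·2/12) + 0.38·e^(−0.0645·5/12) = 0.6865
Fair forward F* = (S − I)·e^(rT) = (17.42 − 0.6865)·e^0.053750 = 16.7335 × 1.055221 = 17.6575
Market ¥17.86 > fair 17.6575: forward overpriced → cash-and-carry (borrow at r, buy the stock and collect the dividends, short the forward).
Profit at T = |F_mkt − F*| = |17.86 − 17.6575| = ¥0.20 per share

¥0.20 per share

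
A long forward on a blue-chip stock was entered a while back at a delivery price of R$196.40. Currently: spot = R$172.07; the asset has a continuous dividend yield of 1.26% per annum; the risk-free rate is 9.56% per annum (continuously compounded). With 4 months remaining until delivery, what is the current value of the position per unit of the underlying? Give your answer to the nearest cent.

-R$18.89

Current fair forward for the remaining 4 months: F = S·e^((r − q)·T), (r − q) = 0.0956 − 0.0126 = 0.0830
F = 172.07 · e^(0.0830 × 4/12) = 172.07 × 1.028053 = 176.8971
Value of long forward = (F − K)·e^(−rT) = (176.8971 − 196.40) · e^(−0.0956·4/12)
= -19.5029 × 0.968636 = -18.89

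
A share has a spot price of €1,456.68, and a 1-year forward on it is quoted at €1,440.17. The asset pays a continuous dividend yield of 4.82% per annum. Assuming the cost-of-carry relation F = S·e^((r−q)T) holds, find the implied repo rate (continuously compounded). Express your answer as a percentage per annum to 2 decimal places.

From F = S·e^((r−q)T): (r − q) = ln(F/S)/T
ln(1440.17/1456.68) = ln(0.988666) = -0.011399
(r − q) = -0.011399 / (1) = -0.011399
r = ln(F/S)/T + q = -0.011399 + 0.0482 = 0.036801
r = 3.68%

3.68%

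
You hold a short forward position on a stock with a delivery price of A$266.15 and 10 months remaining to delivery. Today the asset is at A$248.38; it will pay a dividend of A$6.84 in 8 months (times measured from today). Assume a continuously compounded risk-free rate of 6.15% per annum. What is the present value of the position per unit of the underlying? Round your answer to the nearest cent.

A$11.04

PV(remaining dividends) I = 6.84·e^(−0.0615·8/12) = 6.5652
Current forward F = (S − I)·e^(rT) = (248.38 − 6.5652)·e^(0.0615·10/12) = 241.8148 × 1.052586 = 254.5309
Value (long) = (F − K)·e^(−rT) = (254.5309 − 266.15) × 0.950041 = -11.0386
Short position value = −(long value) = A$11.04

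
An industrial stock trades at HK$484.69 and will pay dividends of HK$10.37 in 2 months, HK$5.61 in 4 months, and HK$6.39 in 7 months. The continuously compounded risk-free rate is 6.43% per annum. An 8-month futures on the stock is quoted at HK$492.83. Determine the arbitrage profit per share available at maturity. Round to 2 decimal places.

HK$9.78 per share

PV(dividends) I = 10.37·e^(−0.0643·2/12) + 5.61·e^(−0.0643·4/12) + 6.39·e^(−0.0643·7/12) = 21.9053
Fair futures F* = (S − I)·e^(rT) = (484.69 − 21.9053)·e^0.042867 = 462.7847 × 1.043799 = 483.0542
Market HK$492.83 > fair 483.0542: forward overpriced → cash-and-carry (borrow at r, buy the stock and collect the dividends, short the forward).
Profit at T = |F_mkt − F*| = |492.83 − 483.0542| = HK$9.78 per share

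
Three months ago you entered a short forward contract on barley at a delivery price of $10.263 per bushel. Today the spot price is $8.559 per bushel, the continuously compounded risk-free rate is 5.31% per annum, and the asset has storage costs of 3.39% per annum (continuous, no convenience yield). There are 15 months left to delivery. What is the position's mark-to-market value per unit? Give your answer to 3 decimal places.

Current fair forward for the remaining 15 months: F = S·e^((r + u)·T), (r + u) = 0.0531 + 0.0339 = 0.0870
F = 8.559 · e^(0.0870 × 15/12) = 8.559 × 1.114884 = 9.5423
Value of long forward = (F − K)·e^(−rT) = (9.5423 − 10.263) · e^(−0.0531·15/12)
= -0.7207 × 0.935780 = -0.674
Short position value = −(long value) = $0.674

$0.674 per bushel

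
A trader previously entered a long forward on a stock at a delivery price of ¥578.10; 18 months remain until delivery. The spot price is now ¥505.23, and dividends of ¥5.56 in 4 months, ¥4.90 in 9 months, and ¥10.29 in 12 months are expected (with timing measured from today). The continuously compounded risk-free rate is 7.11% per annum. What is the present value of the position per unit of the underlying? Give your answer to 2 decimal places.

PV(remaining dividends) I = 5.56·e^(−0.0711·4/12) + 4.90·e^(−0.0711·9/12) + 10.29·e^(−0.0711·12/12) = 19.6591
Current forward F = (S − I)·e^(rT) = (505.23 − 19.6591)·e^(0.0711·18/12) = 485.5709 × 1.112545 = 540.2195
Value (long) = (F − K)·e^(−rT) = (540.2195 − 578.10) × 0.898840 = -34.0485
Value = -¥34.05

-¥34.05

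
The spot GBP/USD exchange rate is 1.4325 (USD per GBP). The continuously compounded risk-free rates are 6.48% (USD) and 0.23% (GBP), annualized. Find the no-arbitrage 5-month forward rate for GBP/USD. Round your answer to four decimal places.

F = S·e^((r_USD − r_GBP)T) = 1.4325 · e^((0.0648 − 0.0023) × 5/12)
= 1.4325 · e^0.026042 = 1.4325 × 1.026384
F = 1.4703 USD per GBP

1.4703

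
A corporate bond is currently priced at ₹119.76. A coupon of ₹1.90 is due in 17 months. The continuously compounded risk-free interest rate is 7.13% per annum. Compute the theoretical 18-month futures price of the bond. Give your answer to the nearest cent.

PV(coupons) I = 1.90·e^(−0.0713·17/12)
I = 1.7175
F = (S − I)·e^(rT) = (119.76 − 1.7175) · e^(0.0713·18/12)
= 118.0425 · e^0.106950 = 118.0425 × 1.112879 = ₹131.37

₹131.37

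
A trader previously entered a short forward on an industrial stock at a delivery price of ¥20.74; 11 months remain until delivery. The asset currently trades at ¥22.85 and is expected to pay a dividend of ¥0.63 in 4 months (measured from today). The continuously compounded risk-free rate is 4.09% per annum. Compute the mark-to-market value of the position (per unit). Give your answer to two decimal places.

PV(remaining dividends) I = 0.63·e^(−0.0409·4/12) = 0.6215
Current forward F = (S − I)·e^(rT) = (22.85 − 0.6215)·e^(0.0409·11/12) = 22.2285 × 1.038203 = 23.0777
Value (long) = (F − K)·e^(−rT) = (23.0777 − 20.74) × 0.963202 = 2.2517
Short position value = −(long value) = -¥2.25

-¥2.25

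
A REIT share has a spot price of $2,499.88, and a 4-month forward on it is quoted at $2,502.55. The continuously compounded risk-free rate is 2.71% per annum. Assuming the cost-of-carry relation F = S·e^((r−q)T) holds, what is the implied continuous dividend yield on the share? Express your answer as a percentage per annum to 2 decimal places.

2.39%

From F = S·e^((r−q)T): (r − q) = ln(F/S)/T
ln(2502.55/2499.88) = ln(1.001068) = 0.001067
(r − q) = 0.001067 / (4/12) = 0.003201
q = r − ln(F/S)/T = 0.0271 − 0.003201 = 0.023899
q = 2.39%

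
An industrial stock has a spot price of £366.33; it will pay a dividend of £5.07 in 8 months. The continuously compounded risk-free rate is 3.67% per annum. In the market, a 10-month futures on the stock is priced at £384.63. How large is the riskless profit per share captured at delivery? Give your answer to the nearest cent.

PV(dividends) I = 5.07·e^(−0.0367·8/12) = 4.9475
Fair futures F* = (S − I)·e^(rT) = (366.33 − 4.9475)·e^0.030583 = 361.3825 × 1.031055 = 372.6052
Market £384.63 > fair 372.6052: forward overpriced → cash-and-carry (borrow at r, buy the stock and collect the dividends, short the forward).
Profit at T = |F_mkt − F*| = |384.63 − 372.6052| = £12.02 per share

£12.02 per share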